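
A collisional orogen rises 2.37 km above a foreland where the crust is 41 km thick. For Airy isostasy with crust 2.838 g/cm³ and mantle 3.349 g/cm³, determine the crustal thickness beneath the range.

56.5 km

Root depth r = h ρ_c / (ρ_m − ρ_c) = 2.37 km × 2.838 / 0.511 = 13.16 km.
Total thickness = T + h + r = 41 km + 2.37 km + 13.16 km = 56.5 km.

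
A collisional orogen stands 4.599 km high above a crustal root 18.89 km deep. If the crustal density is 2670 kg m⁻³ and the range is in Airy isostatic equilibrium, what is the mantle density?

3320 kg m⁻³

Airy balance: ρ_c h = (ρ_m − ρ_c) r → ρ_m = ρ_c (1 + h/r).
ρ_m = 2670 × (1 + 4.599 km/18.89 km) = 3320 kg m⁻³.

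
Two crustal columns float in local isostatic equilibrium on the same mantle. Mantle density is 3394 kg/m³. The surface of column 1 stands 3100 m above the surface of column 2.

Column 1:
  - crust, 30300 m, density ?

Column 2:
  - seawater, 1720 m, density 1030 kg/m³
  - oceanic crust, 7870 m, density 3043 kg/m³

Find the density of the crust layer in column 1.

Take the compensation level at the base of the deeper column (depth z_c below the surface of column 1) and equate Σ ρ_i t_i down to z_c; mantle fills any gap and the z_c terms cancel.
Column 1: 30300×ρ + (z_c − 30300)×3394
Column 2: 3100×0 + 1720×1030 + 7870×3043 + (z_c − 3100 − 9590)×3394
The z_c×3394 term appears on both sides and cancels. Collect the known terms of each column as K = Σ(ρt)_known − 3394 × (depth of known layers): K_1 = 0 − 3394×30300 = −102838200; K_2 = 25720010 − 3394×(3100 + 9590) = −17349850.
Balance: K_1 + 30300×ρ = K_2, so ρ = (K_2 − K_1)/30300 = 85488400/30300 = 2820 kg/m³.

2820 kg/m³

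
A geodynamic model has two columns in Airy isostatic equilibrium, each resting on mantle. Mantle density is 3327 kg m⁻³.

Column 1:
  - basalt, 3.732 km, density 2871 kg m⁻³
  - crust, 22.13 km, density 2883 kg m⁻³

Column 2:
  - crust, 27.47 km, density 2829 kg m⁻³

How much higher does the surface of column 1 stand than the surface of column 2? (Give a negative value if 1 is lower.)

−0.647 km

For any compensation level in the mantle, the mantle terms cancel and isostasy reduces to e = (Σt_1 − Σt_2) − (Σ(ρt)_1 − Σ(ρt)_2) / ρ_m.
Σt_1 = 25.862 km; Σt_2 = 27.47 km; Σ(ρt)_1 = 74515.362; Σ(ρt)_2 = 77712.63 (in km·kg m⁻³).
e = (25.862 − 27.47) − (74515.362 − 77712.63) / 3327 = −0.647 km.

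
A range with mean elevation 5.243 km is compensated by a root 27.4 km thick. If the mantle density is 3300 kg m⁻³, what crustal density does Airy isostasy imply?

ρ_c h = (ρ_m − ρ_c) r → ρ_c (h + r) = ρ_m r → ρ_c = ρ_m r / (h + r).
ρ_c = 3300 × 27.4 km / (5.243 km + 27.4 km) = 2770 kg m⁻³.

2770 kg m⁻³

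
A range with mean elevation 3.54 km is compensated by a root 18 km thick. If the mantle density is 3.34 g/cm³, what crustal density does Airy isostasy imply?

2.79 g/cm³

ρ_c h = (ρ_m − ρ_c) r → ρ_c (h + r) = ρ_m r → ρ_c = ρ_m r / (h + r).
ρ_c = 3.34 × 18 km / (3.54 km + 18 km) = 2.79 g/cm³.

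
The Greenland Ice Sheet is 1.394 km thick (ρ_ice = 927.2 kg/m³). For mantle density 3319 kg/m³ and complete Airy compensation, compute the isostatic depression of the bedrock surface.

0.389 km

Balancing pressure at the compensation depth: the ice load ρ_ice t is balanced by mantle displaced below, ρ_m s.
s = t ρ_ice / ρ_m = 1.394 km × 927.2/3319 = 0.389 km.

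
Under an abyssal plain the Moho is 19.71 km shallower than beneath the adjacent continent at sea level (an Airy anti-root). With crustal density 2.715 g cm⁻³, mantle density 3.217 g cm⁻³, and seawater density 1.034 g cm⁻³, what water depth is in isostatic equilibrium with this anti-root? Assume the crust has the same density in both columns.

Replacing a thickness d of crust by seawater at the top must be balanced by replacing crust with mantle at the base: d (ρ_c − ρ_w) = a (ρ_m − ρ_c).
d = a (ρ_m − ρ_c)/(ρ_c − ρ_w) = 19.71 km × 0.502/1.681 = 5.89 km.

5.89 km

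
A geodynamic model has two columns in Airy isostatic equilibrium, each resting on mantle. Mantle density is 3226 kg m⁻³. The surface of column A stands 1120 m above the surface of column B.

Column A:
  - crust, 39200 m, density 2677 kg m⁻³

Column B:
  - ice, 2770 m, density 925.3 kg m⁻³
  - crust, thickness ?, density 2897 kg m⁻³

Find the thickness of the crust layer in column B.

Take the compensation level at the base of the deeper column (depth z_c below the surface of column A) and equate Σ ρ_i t_i down to z_c; mantle fills any gap and the z_c terms cancel.
Column A: 39200×2677 + (z_c − 39200)×3226
Column B: 1120×0 + 2770×925.3 + x×2897 + (z_c − 1120 − 2770 − x)×3226
The z_c×3226 term appears on both sides and cancels. Collect the known terms of each column as K = Σ(ρt)_known − 3226 × (depth of known layers): K_A = 104938400 − 3226×39200 = −21520800; K_B = 2563081 − 3226×(1120 + 2770) = −9986059.
Balance: K_A = K_B − x×(3226 − 2897), so x = (K_B − K_A)/(3226 − 2897) = 11534700/329 = 35100 m.

35100 m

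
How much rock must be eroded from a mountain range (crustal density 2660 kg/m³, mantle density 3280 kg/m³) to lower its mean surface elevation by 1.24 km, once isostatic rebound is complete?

Net drop Δ = e − u = e − e ρ_c/ρ_m = e (ρ_m − ρ_c)/ρ_m.
e = Δ ρ_m/(ρ_m − ρ_c) = 1.24 km × 3280/620 = 6.56 km.

6.56 km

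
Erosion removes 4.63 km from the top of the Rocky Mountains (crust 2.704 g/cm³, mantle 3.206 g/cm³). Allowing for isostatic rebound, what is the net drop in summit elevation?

0.725 km

Rebound u = e ρ_c/ρ_m = 4.63 km × 2.704/3.206 = 3.905 km.
Net surface drop = e − u = 4.63 km − 3.905 km = e (ρ_m − ρ_c)/ρ_m = 0.725 km.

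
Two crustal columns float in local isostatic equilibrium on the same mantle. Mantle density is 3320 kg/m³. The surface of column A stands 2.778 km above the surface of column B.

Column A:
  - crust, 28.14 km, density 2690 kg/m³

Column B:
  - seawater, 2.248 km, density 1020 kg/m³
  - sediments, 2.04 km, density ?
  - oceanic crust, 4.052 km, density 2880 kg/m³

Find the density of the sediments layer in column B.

Take the compensation level at the base of the deeper column (depth z_c below the surface of column A) and equate Σ ρ_i t_i down to z_c; mantle fills any gap and the z_c terms cancel.
Column A: 28.14×2690 + (z_c − 28.14)×3320
Column B: 2.778×0 + 2.248×1020 + 2.04×ρ + 4.052×2880 + (z_c − 2.778 − 8.34)×3320
The z_c×3320 term appears on both sides and cancels. Collect the known terms of each column as K = Σ(ρt)_known − 3320 × (depth of known layers): K_A = 75696.6 − 3320×28.14 = −17728.2; K_B = 13962.72 − 3320×(2.778 + 8.34) = −22949.04.
Balance: K_A = K_B + 2.04×ρ, so ρ = (K_A − K_B)/2.04 = 5220.84/2.04 = 2560 kg/m³.

2560 kg/m³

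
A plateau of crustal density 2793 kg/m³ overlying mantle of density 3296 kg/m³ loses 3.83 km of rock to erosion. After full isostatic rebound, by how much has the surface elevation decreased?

0.584 km

Rebound u = e ρ_c/ρ_m = 3.83 km × 2793/3296 = 3.246 km.
Net surface drop = e − u = 3.83 km − 3.246 km = e (ρ_m − ρ_c)/ρ_m = 0.584 km.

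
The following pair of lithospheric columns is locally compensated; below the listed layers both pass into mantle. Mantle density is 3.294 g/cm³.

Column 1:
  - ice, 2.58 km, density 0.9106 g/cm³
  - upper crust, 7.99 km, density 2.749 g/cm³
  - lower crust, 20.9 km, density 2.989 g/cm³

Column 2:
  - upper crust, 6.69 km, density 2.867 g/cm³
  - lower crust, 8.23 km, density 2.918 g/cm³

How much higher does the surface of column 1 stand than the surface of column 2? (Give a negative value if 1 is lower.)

3.32 km

For any compensation level in the mantle, the mantle terms cancel and isostasy reduces to e = (Σt_1 − Σt_2) − (Σ(ρt)_1 − Σ(ρt)_2) / ρ_m.
Σt_1 = 31.47 km; Σt_2 = 14.92 km; Σ(ρt)_1 = 86.783958; Σ(ρt)_2 = 43.19537 (in km·g/cm³).
e = (31.47 − 14.92) − (86.783958 − 43.19537) / 3.294 = 3.32 km.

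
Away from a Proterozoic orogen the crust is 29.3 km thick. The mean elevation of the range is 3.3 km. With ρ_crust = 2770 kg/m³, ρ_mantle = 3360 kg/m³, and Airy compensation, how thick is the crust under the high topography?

48.1 km

Root depth r = h ρ_c / (ρ_m − ρ_c) = 3.3 km × 2770 / 590 = 15.49 km.
Total thickness = T + h + r = 29.3 km + 3.3 km + 15.49 km = 48.1 km.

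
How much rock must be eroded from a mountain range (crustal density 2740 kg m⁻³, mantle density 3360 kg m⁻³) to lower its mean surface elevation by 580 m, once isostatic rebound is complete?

Net drop Δ = e − u = e − e ρ_c/ρ_m = e (ρ_m − ρ_c)/ρ_m.
e = Δ ρ_m/(ρ_m − ρ_c) = 580 m × 3360/620 = 3140 m.

3140 m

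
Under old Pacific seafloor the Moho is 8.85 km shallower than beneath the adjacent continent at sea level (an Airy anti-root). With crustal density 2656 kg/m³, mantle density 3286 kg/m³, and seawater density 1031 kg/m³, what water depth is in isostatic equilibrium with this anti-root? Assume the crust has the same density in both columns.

Replacing a thickness d of crust by seawater at the top must be balanced by replacing crust with mantle at the base: d (ρ_c − ρ_w) = a (ρ_m − ρ_c).
d = a (ρ_m − ρ_c)/(ρ_c − ρ_w) = 8.85 km × 630/1625 = 3.43 km.

3.43 km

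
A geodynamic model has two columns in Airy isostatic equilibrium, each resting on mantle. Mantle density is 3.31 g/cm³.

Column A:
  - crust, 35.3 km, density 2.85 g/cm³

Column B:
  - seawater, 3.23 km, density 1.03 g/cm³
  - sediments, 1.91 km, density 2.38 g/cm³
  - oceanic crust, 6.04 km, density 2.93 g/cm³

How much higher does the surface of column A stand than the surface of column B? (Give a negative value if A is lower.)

For any compensation level in the mantle, the mantle terms cancel and isostasy reduces to e = (Σt_A − Σt_B) − (Σ(ρt)_A − Σ(ρt)_B) / ρ_m.
Σt_A = 35.3 km; Σt_B = 11.18 km; Σ(ρt)_A = 100.605; Σ(ρt)_B = 25.5699 (in km·g/cm³).
e = (35.3 − 11.18) − (100.605 − 25.5699) / 3.31 = 1.45 km.

1.45 km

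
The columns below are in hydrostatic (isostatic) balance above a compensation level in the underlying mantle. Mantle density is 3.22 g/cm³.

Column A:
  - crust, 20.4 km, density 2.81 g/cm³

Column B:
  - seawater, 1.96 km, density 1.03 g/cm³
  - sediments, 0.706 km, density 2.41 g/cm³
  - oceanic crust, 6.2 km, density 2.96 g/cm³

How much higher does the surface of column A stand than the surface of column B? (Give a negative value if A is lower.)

0.586 km

For any compensation level in the mantle, the mantle terms cancel and isostasy reduces to e = (Σt_A − Σt_B) − (Σ(ρt)_A − Σ(ρt)_B) / ρ_m.
Σt_A = 20.4 km; Σt_B = 8.866 km; Σ(ρt)_A = 57.324; Σ(ρt)_B = 22.07226 (in km·g/cm³).
e = (20.4 − 8.866) − (57.324 − 22.07226) / 3.22 = 0.586 km.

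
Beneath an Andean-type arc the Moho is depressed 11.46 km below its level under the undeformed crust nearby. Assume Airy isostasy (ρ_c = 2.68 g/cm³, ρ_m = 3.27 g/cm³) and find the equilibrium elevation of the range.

2.52 km

For local isostatic compensation: ρ_c h = (ρ_m − ρ_c) r.
h = r (ρ_m − ρ_c) / ρ_c = 11.46 km × (3.27 − 2.68) / 2.68 = 2.52 km.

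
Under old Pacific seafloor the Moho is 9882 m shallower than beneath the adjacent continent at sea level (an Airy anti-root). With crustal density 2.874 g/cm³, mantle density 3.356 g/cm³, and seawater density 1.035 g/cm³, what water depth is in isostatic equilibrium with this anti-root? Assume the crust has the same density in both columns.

2590 m

Replacing a thickness d of crust by seawater at the top must be balanced by replacing crust with mantle at the base: d (ρ_c − ρ_w) = a (ρ_m − ρ_c).
d = a (ρ_m − ρ_c)/(ρ_c − ρ_w) = 9882 m × 0.482/1.839 = 2590 m.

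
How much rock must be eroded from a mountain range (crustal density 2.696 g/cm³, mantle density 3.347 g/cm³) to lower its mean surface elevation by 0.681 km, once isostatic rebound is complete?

3.5 km

Net drop Δ = e − u = e − e ρ_c/ρ_m = e (ρ_m − ρ_c)/ρ_m.
e = Δ ρ_m/(ρ_m − ρ_c) = 0.681 km × 3.347/0.651 = 3.5 km.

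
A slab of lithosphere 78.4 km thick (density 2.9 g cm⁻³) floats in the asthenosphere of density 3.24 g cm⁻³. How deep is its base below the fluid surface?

Draft d = t ρ_obj/ρ_fluid = 78.4 km × 2.9/3.24 = 70.2 km.

70.2 km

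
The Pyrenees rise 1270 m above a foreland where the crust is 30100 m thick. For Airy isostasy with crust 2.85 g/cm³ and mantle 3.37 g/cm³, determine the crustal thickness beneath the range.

Root depth r = h ρ_c / (ρ_m − ρ_c) = 1270 m × 2.85 / 0.52 = 6961 m.
Total thickness = T + h + r = 30100 m + 1270 m + 6961 m = 38300 m.

38300 m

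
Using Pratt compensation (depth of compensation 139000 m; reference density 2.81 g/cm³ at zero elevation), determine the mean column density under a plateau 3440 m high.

Pratt balance: ρ_ref D = ρ (D + h).
ρ = ρ_ref D/(D + h) = 2.81 × 139000 m/(139000 m + 3440 m) = 2.74 g/cm³.

2.74 g/cm³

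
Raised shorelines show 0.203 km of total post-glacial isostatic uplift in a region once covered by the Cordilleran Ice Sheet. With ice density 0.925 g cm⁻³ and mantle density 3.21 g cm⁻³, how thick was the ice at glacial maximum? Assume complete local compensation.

u = t ρ_ice/ρ_m → t = u ρ_m/ρ_ice = 0.203 km × 3.21/0.925 = 0.704 km.

0.704 km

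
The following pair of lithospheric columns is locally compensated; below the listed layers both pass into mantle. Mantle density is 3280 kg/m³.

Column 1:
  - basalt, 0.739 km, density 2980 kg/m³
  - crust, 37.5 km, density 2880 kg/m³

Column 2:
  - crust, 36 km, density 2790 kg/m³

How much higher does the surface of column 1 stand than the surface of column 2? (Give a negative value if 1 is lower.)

−0.737 km

For any compensation level in the mantle, the mantle terms cancel and isostasy reduces to e = (Σt_1 − Σt_2) − (Σ(ρt)_1 − Σ(ρt)_2) / ρ_m.
Σt_1 = 38.239 km; Σt_2 = 36 km; Σ(ρt)_1 = 110202.22; Σ(ρt)_2 = 100440 (in km·kg/m³).
e = (38.239 − 36) − (110202.22 − 100440) / 3280 = −0.737 km.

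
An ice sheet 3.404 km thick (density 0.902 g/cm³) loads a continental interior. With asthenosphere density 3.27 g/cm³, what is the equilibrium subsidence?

In Airy isostatic equilibrium: the ice load ρ_ice t is balanced by mantle displaced below, ρ_m s.
s = t ρ_ice / ρ_m = 3.404 km × 0.902/3.27 = 0.939 km.

0.939 km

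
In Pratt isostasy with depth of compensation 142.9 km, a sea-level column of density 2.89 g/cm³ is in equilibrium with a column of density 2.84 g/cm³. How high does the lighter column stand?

2.52 km

ρ_ref D = ρ (D + h) → h = D (ρ_ref − ρ)/ρ.
h = 142.9 km × (2.89 − 2.84)/2.84 = 2.52 km.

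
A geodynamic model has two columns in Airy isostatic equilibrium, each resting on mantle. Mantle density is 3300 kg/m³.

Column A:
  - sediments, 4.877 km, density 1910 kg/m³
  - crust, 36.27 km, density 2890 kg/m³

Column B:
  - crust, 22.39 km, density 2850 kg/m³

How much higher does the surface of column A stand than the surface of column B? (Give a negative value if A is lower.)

3.51 km

For any compensation level in the mantle, the mantle terms cancel and isostasy reduces to e = (Σt_A − Σt_B) − (Σ(ρt)_A − Σ(ρt)_B) / ρ_m.
Σt_A = 41.147 km; Σt_B = 22.39 km; Σ(ρt)_A = 114135.37; Σ(ρt)_B = 63811.5 (in km·kg/m³).
e = (41.147 − 22.39) − (114135.37 − 63811.5) / 3300 = 3.51 km.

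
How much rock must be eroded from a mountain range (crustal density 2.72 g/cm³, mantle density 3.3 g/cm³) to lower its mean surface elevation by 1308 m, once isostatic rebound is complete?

7440 m

Net drop Δ = e − u = e − e ρ_c/ρ_m = e (ρ_m − ρ_c)/ρ_m.
e = Δ ρ_m/(ρ_m − ρ_c) = 1308 m × 3.3/0.58 = 7440 m.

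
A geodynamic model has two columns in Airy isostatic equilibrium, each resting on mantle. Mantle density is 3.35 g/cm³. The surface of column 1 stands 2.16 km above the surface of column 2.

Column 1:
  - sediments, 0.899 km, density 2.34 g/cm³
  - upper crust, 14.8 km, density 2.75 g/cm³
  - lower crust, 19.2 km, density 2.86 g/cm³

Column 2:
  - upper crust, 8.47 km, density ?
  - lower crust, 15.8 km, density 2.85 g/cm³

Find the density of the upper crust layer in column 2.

2.87 g/cm³

Take the compensation level at the base of the deeper column (depth z_c below the surface of column 1) and equate Σ ρ_i t_i down to z_c; mantle fills any gap and the z_c terms cancel.
Column 1: 0.899×2.34 + 14.8×2.75 + 19.2×2.86 + (z_c − 34.899)×3.35
Column 2: 2.16×0 + 8.47×ρ + 15.8×2.85 + (z_c − 2.16 − 24.27)×3.35
The z_c×3.35 term appears on both sides and cancels. Collect the known terms of each column as K = Σ(ρt)_known − 3.35 × (depth of known layers): K_1 = 97.71566 − 3.35×34.899 = −19.19599; K_2 = 45.03 − 3.35×(2.16 + 24.27) = −43.5105.
Balance: K_1 = K_2 + 8.47×ρ, so ρ = (K_1 − K_2)/8.47 = 24.3145/8.47 = 2.87 g/cm³.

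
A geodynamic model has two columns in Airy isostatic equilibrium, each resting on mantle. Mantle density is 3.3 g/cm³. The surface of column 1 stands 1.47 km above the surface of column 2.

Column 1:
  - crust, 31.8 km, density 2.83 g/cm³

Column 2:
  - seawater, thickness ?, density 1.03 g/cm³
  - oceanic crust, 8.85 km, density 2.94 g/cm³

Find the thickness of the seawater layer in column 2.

Take the compensation level at the base of the deeper column (depth z_c below the surface of column 1) and equate Σ ρ_i t_i down to z_c; mantle fills any gap and the z_c terms cancel.
Column 1: 31.8×2.83 + (z_c − 31.8)×3.3
Column 2: 1.47×0 + x×1.03 + 8.85×2.94 + (z_c − 1.47 − 8.85 − x)×3.3
The z_c×3.3 term appears on both sides and cancels. Collect the known terms of each column as K = Σ(ρt)_known − 3.3 × (depth of known layers): K_1 = 89.994 − 3.3×31.8 = −14.946; K_2 = 26.019 − 3.3×(1.47 + 8.85) = −8.037.
Balance: K_1 = K_2 − x×(3.3 − 1.03), so x = (K_2 − K_1)/(3.3 − 1.03) = 6.909/2.27 = 3.04 km.

3.04 km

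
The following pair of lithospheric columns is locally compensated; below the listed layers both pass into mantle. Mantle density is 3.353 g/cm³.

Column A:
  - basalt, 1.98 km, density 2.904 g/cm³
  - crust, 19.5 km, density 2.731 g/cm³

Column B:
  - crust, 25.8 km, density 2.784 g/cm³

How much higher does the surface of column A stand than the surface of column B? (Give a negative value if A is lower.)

−0.496 km

For any compensation level in the mantle, the mantle terms cancel and isostasy reduces to e = (Σt_A − Σt_B) − (Σ(ρt)_A − Σ(ρt)_B) / ρ_m.
Σt_A = 21.48 km; Σt_B = 25.8 km; Σ(ρt)_A = 59.00442; Σ(ρt)_B = 71.8272 (in km·g/cm³).
e = (21.48 − 25.8) − (59.00442 − 71.8272) / 3.353 = −0.496 km.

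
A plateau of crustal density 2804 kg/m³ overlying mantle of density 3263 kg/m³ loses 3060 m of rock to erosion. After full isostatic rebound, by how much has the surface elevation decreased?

430 m

Rebound u = e ρ_c/ρ_m = 3060 m × 2804/3263 = 2630 m.
Net surface drop = e − u = 3060 m − 2630 m = e (ρ_m − ρ_c)/ρ_m = 430 m.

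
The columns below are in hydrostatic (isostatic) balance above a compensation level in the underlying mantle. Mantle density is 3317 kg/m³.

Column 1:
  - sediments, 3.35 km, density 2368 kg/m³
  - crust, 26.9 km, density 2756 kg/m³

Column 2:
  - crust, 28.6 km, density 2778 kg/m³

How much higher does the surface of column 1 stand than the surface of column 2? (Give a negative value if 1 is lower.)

For any compensation level in the mantle, the mantle terms cancel and isostasy reduces to e = (Σt_1 − Σt_2) − (Σ(ρt)_1 − Σ(ρt)_2) / ρ_m.
Σt_1 = 30.25 km; Σt_2 = 28.6 km; Σ(ρt)_1 = 82069.2; Σ(ρt)_2 = 79450.8 (in km·kg/m³).
e = (30.25 − 28.6) − (82069.2 − 79450.8) / 3317 = 0.861 km.

0.861 km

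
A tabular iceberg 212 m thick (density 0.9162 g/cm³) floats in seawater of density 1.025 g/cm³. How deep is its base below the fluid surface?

189 m

Draft d = t ρ_obj/ρ_fluid = 212 m × 0.9162/1.025 = 189 m.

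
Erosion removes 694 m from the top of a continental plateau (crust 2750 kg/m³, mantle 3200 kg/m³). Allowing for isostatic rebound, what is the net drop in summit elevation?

97.6 m

Rebound u = e ρ_c/ρ_m = 694 m × 2750/3200 = 596.4 m.
Net surface drop = e − u = 694 m − 596.4 m = e (ρ_m − ρ_c)/ρ_m = 97.6 m.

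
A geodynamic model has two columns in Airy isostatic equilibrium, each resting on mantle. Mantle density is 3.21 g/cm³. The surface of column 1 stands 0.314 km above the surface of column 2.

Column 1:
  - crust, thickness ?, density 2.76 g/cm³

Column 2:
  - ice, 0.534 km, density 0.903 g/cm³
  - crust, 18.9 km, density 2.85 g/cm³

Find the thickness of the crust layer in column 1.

Take the compensation level at the base of the deeper column (depth z_c below the surface of column 1) and equate Σ ρ_i t_i down to z_c; mantle fills any gap and the z_c terms cancel.
Column 1: x×2.76 + (z_c − 0 − x)×3.21
Column 2: 0.314×0 + 0.534×0.903 + 18.9×2.85 + (z_c − 0.314 − 19.434)×3.21
The z_c×3.21 term appears on both sides and cancels. Collect the known terms of each column as K = Σ(ρt)_known − 3.21 × (depth of known layers): K_1 = 0 − 3.21×0 = 0; K_2 = 54.347202 − 3.21×(0.314 + 19.434) = −9.043878.
Balance: K_1 − x×(3.21 − 2.76) = K_2, so x = (K_1 − K_2)/(3.21 − 2.76) = 9.04388/0.45 = 20.1 km.

20.1 km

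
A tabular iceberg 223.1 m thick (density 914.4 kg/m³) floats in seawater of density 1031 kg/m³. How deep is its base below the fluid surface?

Draft d = t ρ_obj/ρ_fluid = 223.1 m × 914.4/1031 = 198 m.

198 m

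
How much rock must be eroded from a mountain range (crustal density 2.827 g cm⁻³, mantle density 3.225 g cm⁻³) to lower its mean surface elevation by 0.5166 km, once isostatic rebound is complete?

4.19 km

Net drop Δ = e − u = e − e ρ_c/ρ_m = e (ρ_m − ρ_c)/ρ_m.
e = Δ ρ_m/(ρ_m − ρ_c) = 0.5166 km × 3.225/0.398 = 4.19 km.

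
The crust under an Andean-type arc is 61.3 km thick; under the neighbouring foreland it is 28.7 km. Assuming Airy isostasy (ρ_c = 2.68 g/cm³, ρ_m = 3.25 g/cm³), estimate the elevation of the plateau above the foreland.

5.72 km

Excess crust Δ = 61.3 km − 28.7 km = 32.6 km, split between elevation h and root r with h + r = Δ.
Airy balance ρ_c h = (ρ_m − ρ_c) r gives r = h ρ_c/(ρ_m − ρ_c), so h (1 + ρ_c/(ρ_m − ρ_c)) = Δ, i.e. h = Δ (ρ_m − ρ_c)/ρ_m.
h = 32.6 km × 0.57/3.25 = 5.72 km.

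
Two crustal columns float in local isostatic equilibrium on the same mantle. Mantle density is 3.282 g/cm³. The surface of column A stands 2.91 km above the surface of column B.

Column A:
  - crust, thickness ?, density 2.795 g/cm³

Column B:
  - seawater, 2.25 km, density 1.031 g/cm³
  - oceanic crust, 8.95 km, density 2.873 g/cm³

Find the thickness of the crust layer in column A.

Take the compensation level at the base of the deeper column (depth z_c below the surface of column A) and equate Σ ρ_i t_i down to z_c; mantle fills any gap and the z_c terms cancel.
Column A: x×2.795 + (z_c − 0 − x)×3.282
Column B: 2.91×0 + 2.25×1.031 + 8.95×2.873 + (z_c − 2.91 − 11.2)×3.282
The z_c×3.282 term appears on both sides and cancels. Collect the known terms of each column as K = Σ(ρt)_known − 3.282 × (depth of known layers): K_A = 0 − 3.282×0 = 0; K_B = 28.0331 − 3.282×(2.91 + 11.2) = −18.27592.
Balance: K_A − x×(3.282 − 2.795) = K_B, so x = (K_A − K_B)/(3.282 − 2.795) = 18.2759/0.487 = 37.5 km.

37.5 km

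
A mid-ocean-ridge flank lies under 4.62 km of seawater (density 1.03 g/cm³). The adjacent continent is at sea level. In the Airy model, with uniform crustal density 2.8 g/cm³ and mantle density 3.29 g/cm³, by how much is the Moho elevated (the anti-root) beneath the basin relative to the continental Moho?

16.7 km

By Archimedes' principle applied to the lithosphere: replacing crust with seawater at the top is compensated by replacing crust with mantle at the base: d (ρ_c − ρ_w) = a (ρ_m − ρ_c).
a = d (ρ_c − ρ_w)/(ρ_m − ρ_c) = 4.62 km × 1.77/0.49 = 16.7 km.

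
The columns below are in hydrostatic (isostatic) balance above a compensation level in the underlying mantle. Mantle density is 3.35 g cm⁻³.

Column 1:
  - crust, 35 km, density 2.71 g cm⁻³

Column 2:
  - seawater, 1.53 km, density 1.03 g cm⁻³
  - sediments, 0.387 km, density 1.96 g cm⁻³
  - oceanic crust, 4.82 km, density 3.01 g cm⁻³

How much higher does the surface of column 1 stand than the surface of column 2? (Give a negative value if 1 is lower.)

4.98 km

For any compensation level in the mantle, the mantle terms cancel and isostasy reduces to e = (Σt_1 − Σt_2) − (Σ(ρt)_1 − Σ(ρt)_2) / ρ_m.
Σt_1 = 35 km; Σt_2 = 6.737 km; Σ(ρt)_1 = 94.85; Σ(ρt)_2 = 16.84262 (in km·g cm⁻³).
e = (35 − 6.737) − (94.85 − 16.84262) / 3.35 = 4.98 km.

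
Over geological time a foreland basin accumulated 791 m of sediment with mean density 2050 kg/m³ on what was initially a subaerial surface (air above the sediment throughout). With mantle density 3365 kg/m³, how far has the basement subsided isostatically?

482 m

Subaerial load: s = t ρ_sed / ρ_m = 791 m × 2050/3365 = 482 m.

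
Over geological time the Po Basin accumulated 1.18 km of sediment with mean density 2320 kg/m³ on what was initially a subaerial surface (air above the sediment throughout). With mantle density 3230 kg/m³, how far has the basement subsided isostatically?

Subaerial load: s = t ρ_sed / ρ_m = 1.18 km × 2320/3230 = 0.848 km.

0.848 km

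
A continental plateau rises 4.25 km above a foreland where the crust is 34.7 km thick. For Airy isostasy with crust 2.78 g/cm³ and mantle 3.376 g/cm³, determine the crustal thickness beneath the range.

58.8 km

Root depth r = h ρ_c / (ρ_m − ρ_c) = 4.25 km × 2.78 / 0.596 = 19.82 km.
Total thickness = T + h + r = 34.7 km + 4.25 km + 19.82 km = 58.8 km.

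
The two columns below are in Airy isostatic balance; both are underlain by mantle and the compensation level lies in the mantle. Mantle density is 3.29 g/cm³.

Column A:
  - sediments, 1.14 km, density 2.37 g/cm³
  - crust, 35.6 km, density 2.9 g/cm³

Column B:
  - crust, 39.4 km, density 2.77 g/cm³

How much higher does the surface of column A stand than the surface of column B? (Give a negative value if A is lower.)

−1.69 km

For any compensation level in the mantle, the mantle terms cancel and isostasy reduces to e = (Σt_A − Σt_B) − (Σ(ρt)_A − Σ(ρt)_B) / ρ_m.
Σt_A = 36.74 km; Σt_B = 39.4 km; Σ(ρt)_A = 105.9418; Σ(ρt)_B = 109.138 (in km·g/cm³).
e = (36.74 − 39.4) − (105.9418 − 109.138) / 3.29 = −1.69 km.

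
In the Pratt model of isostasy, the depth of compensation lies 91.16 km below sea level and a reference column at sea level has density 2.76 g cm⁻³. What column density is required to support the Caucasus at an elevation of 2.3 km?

2.69 g cm⁻³

Pratt balance: ρ_ref D = ρ (D + h).
ρ = ρ_ref D/(D + h) = 2.76 × 91.16 km/(91.16 km + 2.3 km) = 2.69 g cm⁻³.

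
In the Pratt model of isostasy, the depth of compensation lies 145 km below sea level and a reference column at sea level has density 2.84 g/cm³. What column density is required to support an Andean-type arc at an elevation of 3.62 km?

2.77 g/cm³

Pratt balance: ρ_ref D = ρ (D + h).
ρ = ρ_ref D/(D + h) = 2.84 × 145 km/(145 km + 3.62 km) = 2.77 g/cm³.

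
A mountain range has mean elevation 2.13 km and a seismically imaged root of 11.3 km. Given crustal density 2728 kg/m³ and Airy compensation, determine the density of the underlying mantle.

3240 kg/m³

Airy balance: ρ_c h = (ρ_m − ρ_c) r → ρ_m = ρ_c (1 + h/r).
ρ_m = 2728 × (1 + 2.13 km/11.3 km) = 3240 kg/m³.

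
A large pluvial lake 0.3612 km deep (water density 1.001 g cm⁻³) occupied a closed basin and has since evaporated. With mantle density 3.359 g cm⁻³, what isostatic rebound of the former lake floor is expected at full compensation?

0.108 km

u = d ρ_w/ρ_m = 0.3612 km × 1.001/3.359 = 0.108 km.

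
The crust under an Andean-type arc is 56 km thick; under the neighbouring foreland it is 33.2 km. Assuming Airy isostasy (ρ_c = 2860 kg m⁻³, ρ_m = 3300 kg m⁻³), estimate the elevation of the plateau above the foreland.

3.04 km

Excess crust Δ = 56 km − 33.2 km = 22.8 km, split between elevation h and root r with h + r = Δ.
Airy balance ρ_c h = (ρ_m − ρ_c) r gives r = h ρ_c/(ρ_m − ρ_c), so h (1 + ρ_c/(ρ_m − ρ_c)) = Δ, i.e. h = Δ (ρ_m − ρ_c)/ρ_m.
h = 22.8 km × 440/3300 = 3.04 km.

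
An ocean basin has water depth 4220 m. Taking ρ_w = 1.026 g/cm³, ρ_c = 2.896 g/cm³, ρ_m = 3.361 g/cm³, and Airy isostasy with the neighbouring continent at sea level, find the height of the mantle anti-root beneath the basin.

17000 m

Equating mass per unit area of the two columns: replacing crust with seawater at the top is compensated by replacing crust with mantle at the base: d (ρ_c − ρ_w) = a (ρ_m − ρ_c).
a = d (ρ_c − ρ_w)/(ρ_m − ρ_c) = 4220 m × 1.87/0.465 = 17000 m.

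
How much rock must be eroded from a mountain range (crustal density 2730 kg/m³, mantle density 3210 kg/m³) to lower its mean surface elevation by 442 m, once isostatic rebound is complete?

Net drop Δ = e − u = e − e ρ_c/ρ_m = e (ρ_m − ρ_c)/ρ_m.
e = Δ ρ_m/(ρ_m − ρ_c) = 442 m × 3210/480 = 2960 m.

2960 m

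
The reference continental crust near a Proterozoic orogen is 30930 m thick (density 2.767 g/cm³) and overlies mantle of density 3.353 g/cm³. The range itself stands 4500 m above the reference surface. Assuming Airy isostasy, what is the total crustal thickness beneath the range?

Root depth r = h ρ_c / (ρ_m − ρ_c) = 4500 m × 2.767 / 0.586 = 21250 m.
Total thickness = T + h + r = 30930 m + 4500 m + 21250 m = 56700 m.

56700 m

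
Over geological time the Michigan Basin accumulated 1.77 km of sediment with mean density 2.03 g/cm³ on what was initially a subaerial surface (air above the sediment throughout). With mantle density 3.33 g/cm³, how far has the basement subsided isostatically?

Subaerial load: s = t ρ_sed / ρ_m = 1.77 km × 2.03/3.33 = 1.08 km.

1.08 km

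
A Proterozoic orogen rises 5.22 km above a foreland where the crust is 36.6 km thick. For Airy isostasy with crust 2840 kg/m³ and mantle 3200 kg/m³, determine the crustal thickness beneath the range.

Root depth r = h ρ_c / (ρ_m − ρ_c) = 5.22 km × 2840 / 360 = 41.18 km.
Total thickness = T + h + r = 36.6 km + 5.22 km + 41.18 km = 83 km.

83 km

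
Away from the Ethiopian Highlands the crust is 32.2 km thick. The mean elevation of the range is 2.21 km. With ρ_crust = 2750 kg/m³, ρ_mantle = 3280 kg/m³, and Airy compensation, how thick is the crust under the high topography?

Root depth r = h ρ_c / (ρ_m − ρ_c) = 2.21 km × 2750 / 530 = 11.47 km.
Total thickness = T + h + r = 32.2 km + 2.21 km + 11.47 km = 45.9 km.

45.9 km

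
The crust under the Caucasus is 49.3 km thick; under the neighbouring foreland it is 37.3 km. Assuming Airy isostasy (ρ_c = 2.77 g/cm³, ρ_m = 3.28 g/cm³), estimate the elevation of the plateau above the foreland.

1.87 km

Excess crust Δ = 49.3 km − 37.3 km = 12 km, split between elevation h and root r with h + r = Δ.
Airy balance ρ_c h = (ρ_m − ρ_c) r gives r = h ρ_c/(ρ_m − ρ_c), so h (1 + ρ_c/(ρ_m − ρ_c)) = Δ, i.e. h = Δ (ρ_m − ρ_c)/ρ_m.
h = 12 km × 0.51/3.28 = 1.87 km.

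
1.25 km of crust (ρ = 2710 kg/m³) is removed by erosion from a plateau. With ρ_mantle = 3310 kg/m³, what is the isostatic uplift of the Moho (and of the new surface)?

1.02 km

Unloading: uplift u = e ρ_c/ρ_m = 1.25 km × 2710/3310 = 1.02 km.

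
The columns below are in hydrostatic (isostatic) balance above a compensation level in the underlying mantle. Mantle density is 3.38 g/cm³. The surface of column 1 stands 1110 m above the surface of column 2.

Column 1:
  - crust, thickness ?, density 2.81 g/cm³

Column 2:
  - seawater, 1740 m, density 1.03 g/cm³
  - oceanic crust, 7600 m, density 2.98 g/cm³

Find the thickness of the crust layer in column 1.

Take the compensation level at the base of the deeper column (depth z_c below the surface of column 1) and equate Σ ρ_i t_i down to z_c; mantle fills any gap and the z_c terms cancel.
Column 1: x×2.81 + (z_c − 0 − x)×3.38
Column 2: 1110×0 + 1740×1.03 + 7600×2.98 + (z_c − 1110 − 9340)×3.38
The z_c×3.38 term appears on both sides and cancels. Collect the known terms of each column as K = Σ(ρt)_known − 3.38 × (depth of known layers): K_1 = 0 − 3.38×0 = 0; K_2 = 24440.2 − 3.38×(1110 + 9340) = −10880.8.
Balance: K_1 − x×(3.38 − 2.81) = K_2, so x = (K_1 − K_2)/(3.38 − 2.81) = 10880.8/0.57 = 19100 m.

19100 m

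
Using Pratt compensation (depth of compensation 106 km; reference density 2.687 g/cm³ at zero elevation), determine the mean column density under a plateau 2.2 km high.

Pratt balance: ρ_ref D = ρ (D + h).
ρ = ρ_ref D/(D + h) = 2.687 × 106 km/(106 km + 2.2 km) = 2.63 g/cm³.

2.63 g/cm³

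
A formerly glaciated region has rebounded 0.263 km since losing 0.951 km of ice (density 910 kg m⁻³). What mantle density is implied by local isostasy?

ρ_m = ρ_ice t / u = 910 × 0.951 km/0.263 km = 3290 kg m⁻³.

3290 kg m⁻³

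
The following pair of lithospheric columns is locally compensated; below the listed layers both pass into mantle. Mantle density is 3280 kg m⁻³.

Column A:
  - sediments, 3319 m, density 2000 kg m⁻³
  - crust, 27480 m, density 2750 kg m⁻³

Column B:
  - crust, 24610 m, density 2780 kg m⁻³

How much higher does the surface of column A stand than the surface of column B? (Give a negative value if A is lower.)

For any compensation level in the mantle, the mantle terms cancel and isostasy reduces to e = (Σt_A − Σt_B) − (Σ(ρt)_A − Σ(ρt)_B) / ρ_m.
Σt_A = 30799 m; Σt_B = 24610 m; Σ(ρt)_A = 82208000; Σ(ρt)_B = 68415800 (in m·kg m⁻³).
e = (30799 − 24610) − (82208000 − 68415800) / 3280 = 1980 m.

1980 m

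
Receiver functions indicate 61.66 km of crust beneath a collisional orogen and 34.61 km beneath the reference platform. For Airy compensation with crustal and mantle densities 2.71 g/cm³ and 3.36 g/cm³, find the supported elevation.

Excess crust Δ = 61.66 km − 34.61 km = 27.05 km, split between elevation h and root r with h + r = Δ.
Airy balance ρ_c h = (ρ_m − ρ_c) r gives r = h ρ_c/(ρ_m − ρ_c), so h (1 + ρ_c/(ρ_m − ρ_c)) = Δ, i.e. h = Δ (ρ_m − ρ_c)/ρ_m.
h = 27.05 km × 0.65/3.36 = 5.23 km.

5.23 km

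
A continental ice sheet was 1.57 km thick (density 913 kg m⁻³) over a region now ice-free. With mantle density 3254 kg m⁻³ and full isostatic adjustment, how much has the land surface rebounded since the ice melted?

Removing the load lets mantle flow back in; uplift u satisfies ρ_ice t = ρ_m u.
u = t ρ_ice/ρ_m = 1.57 km × 913/3254 = 0.441 km.

0.441 km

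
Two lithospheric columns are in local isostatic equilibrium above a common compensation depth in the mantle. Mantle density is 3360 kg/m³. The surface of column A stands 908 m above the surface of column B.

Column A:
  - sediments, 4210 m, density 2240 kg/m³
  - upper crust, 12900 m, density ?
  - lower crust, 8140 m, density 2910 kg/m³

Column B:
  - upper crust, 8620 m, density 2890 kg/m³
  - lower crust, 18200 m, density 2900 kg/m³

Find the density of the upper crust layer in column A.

Take the compensation level at the base of the deeper column (depth z_c below the surface of column A) and equate Σ ρ_i t_i down to z_c; mantle fills any gap and the z_c terms cancel.
Column A: 4210×2240 + 12900×ρ + 8140×2910 + (z_c − 25250)×3360
Column B: 908×0 + 8620×2890 + 18200×2900 + (z_c − 908 − 26820)×3360
The z_c×3360 term appears on both sides and cancels. Collect the known terms of each column as K = Σ(ρt)_known − 3360 × (depth of known layers): K_A = 33117800 − 3360×25250 = −51722200; K_B = 77691800 − 3360×(908 + 26820) = −15474280.
Balance: K_A + 12900×ρ = K_B, so ρ = (K_B − K_A)/12900 = 36247900/12900 = 2810 kg/m³.

2810 kg/m³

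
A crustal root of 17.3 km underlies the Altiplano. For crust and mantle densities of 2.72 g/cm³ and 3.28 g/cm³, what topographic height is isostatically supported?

3.56 km

Balancing pressure at the compensation depth: ρ_c h = (ρ_m − ρ_c) r.
h = r (ρ_m − ρ_c) / ρ_c = 17.3 km × (3.28 − 2.72) / 2.72 = 3.56 km.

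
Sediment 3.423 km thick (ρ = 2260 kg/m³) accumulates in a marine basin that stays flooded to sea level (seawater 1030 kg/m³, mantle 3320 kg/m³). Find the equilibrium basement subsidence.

1.84 km

Submarine loading: the sediment displaces seawater, and the subsidence is in turn flooded, so s (ρ_m − ρ_w) = t (ρ_sed − ρ_w).
s = 3.423 km × (2260 − 1030) / (3320 − 1030) = 1.84 km.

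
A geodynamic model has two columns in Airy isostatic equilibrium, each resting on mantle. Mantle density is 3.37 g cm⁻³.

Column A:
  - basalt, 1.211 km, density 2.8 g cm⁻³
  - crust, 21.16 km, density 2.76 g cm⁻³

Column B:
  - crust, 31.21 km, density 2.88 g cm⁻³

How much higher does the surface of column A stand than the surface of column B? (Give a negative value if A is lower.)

For any compensation level in the mantle, the mantle terms cancel and isostasy reduces to e = (Σt_A − Σt_B) − (Σ(ρt)_A − Σ(ρt)_B) / ρ_m.
Σt_A = 22.371 km; Σt_B = 31.21 km; Σ(ρt)_A = 61.7924; Σ(ρt)_B = 89.8848 (in km·g cm⁻³).
e = (22.371 − 31.21) − (61.7924 − 89.8848) / 3.37 = −0.503 km.

−0.503 km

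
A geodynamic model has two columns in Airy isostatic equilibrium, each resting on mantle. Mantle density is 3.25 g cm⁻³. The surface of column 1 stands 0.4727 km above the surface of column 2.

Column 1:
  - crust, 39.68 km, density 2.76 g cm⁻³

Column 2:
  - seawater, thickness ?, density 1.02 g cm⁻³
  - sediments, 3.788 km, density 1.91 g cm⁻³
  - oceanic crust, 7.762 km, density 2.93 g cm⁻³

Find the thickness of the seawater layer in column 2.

4.64 km

Take the compensation level at the base of the deeper column (depth z_c below the surface of column 1) and equate Σ ρ_i t_i down to z_c; mantle fills any gap and the z_c terms cancel.
Column 1: 39.68×2.76 + (z_c − 39.68)×3.25
Column 2: 0.4727×0 + x×1.02 + 3.788×1.91 + 7.762×2.93 + (z_c − 0.4727 − 11.55 − x)×3.25
The z_c×3.25 term appears on both sides and cancels. Collect the known terms of each column as K = Σ(ρt)_known − 3.25 × (depth of known layers): K_1 = 109.5168 − 3.25×39.68 = −19.4432; K_2 = 29.97774 − 3.25×(0.4727 + 11.55) = −9.096035.
Balance: K_1 = K_2 − x×(3.25 − 1.02), so x = (K_2 − K_1)/(3.25 − 1.02) = 10.3472/2.23 = 4.64 km.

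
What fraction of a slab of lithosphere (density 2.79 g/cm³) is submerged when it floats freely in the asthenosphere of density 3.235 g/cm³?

0.862

Submerged fraction = ρ_obj/ρ_fluid = 2.79/3.235 = 0.862.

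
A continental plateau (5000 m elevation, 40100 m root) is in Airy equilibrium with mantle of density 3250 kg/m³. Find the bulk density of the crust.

ρ_c h = (ρ_m − ρ_c) r → ρ_c (h + r) = ρ_m r → ρ_c = ρ_m r / (h + r).
ρ_c = 3250 × 40100 m / (5000 m + 40100 m) = 2890 kg/m³.

2890 kg/m³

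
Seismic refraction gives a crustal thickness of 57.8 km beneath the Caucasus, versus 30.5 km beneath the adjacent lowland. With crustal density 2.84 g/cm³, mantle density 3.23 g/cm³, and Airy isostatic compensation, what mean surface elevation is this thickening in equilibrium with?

Excess crust Δ = 57.8 km − 30.5 km = 27.3 km, split between elevation h and root r with h + r = Δ.
Airy balance ρ_c h = (ρ_m − ρ_c) r gives r = h ρ_c/(ρ_m − ρ_c), so h (1 + ρ_c/(ρ_m − ρ_c)) = Δ, i.e. h = Δ (ρ_m − ρ_c)/ρ_m.
h = 27.3 km × 0.39/3.23 = 3.3 km.

3.3 km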